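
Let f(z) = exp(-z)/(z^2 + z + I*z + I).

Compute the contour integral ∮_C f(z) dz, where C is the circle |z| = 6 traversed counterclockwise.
By the residue theorem, ∮_C f(z) dz = 2πi · (sum of the residues of f at the poles inside |z| = 6).

The denominator factors as (z + 1)*(z + I), so the singularities of f are simple poles at z = -1, z = -I.
  |-1|² = 1 < 36 = 6², so this pole is inside the contour.
  |-I|² = 1 < 36 = 6², so this pole is inside the contour.

With P(z) = exp(-z) and Q(z) = z^2 + z + I*z + I, each pole is simple, so Res(f, z₀) = P(z₀)/Q'(z₀) with Q'(z) = 2*z + 1 + I.
  Res(f, -1) = P(-1)/Q'(-1) = (exp(1))/(-1 + I) = exp(1)*(-1/2 - I/2)
  Res(f, -I) = P(-I)/Q'(-I) = (exp(I))/(1 - I) = (1/2 + I/2)*exp(I)

Sum of residues inside C: exp(1)*(-1/2 - I/2) + (1/2 + I/2)*exp(I)
∮_C f(z) dz = 2πi · (exp(1)*(-1/2 - I/2) + (1/2 + I/2)*exp(I)) = exp(1)*pi*(1 - I) + pi*(-1 + I)*exp(I)

Final answer: exp(1)*pi*(1 - I) + pi*(-1 + I)*exp(I)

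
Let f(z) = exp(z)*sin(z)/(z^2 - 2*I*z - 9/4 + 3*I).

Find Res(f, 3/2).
Write f(z) = P(z)/Q(z) with P(z) = exp(z)*sin(z) and Q(z) = z^2 - 2*I*z - 9/4 + 3*I.
The denominator factors as Q(z) = (z + 3/2 - 2*I)*(z - 3/2), so z = 3/2 is a simple zero of Q and P is analytic there; z = 3/2 is therefore a simple pole and
  Res(f, z₀) = P(z₀)/Q'(z₀).

Q'(z) = 2*z - 2*I, so Q'(3/2) = 3 - 2*I.
P(3/2) = exp(3/2)*sin(3/2).

Res(f, 3/2) = (exp(3/2)*sin(3/2))/(3 - 2*I) = (3/13 + 2*I/13)*exp(3/2)*sin(3/2)

Final answer: (3/13 + 2*I/13)*exp(3/2)*sin(3/2)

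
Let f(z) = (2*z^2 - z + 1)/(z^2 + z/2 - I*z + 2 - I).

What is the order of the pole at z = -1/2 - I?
1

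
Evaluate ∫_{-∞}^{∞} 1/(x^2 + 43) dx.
Let f(z) = 1/(z^2 + 43). The denominator has no real zeros and deg Q - deg P = 2 ≥ 2, so the integral of f over the upper semicircle |z| = R tends to 0 as R → ∞. Closing the contour in the upper half-plane,
  ∫_{-∞}^{∞} f(x) dx = 2πi · Σ Res(f, z_k)  over the poles with Im z_k > 0.

Zeros of the denominator: z^2 + 43 = 0 gives z = ±sqrt(43)*I.
Upper half-plane: z = sqrt(43)*I (simple).

Each pole is a simple zero of Q(z) = z^2 + 43, so Res(f, z₀) = P(z₀)/Q'(z₀) with P(z) = 1, Q'(z) = 2*z:
  Res(f, sqrt(43)*I) = (1)/(2*sqrt(43)*I) = -sqrt(43)*I/86

∫_{-∞}^{∞} f(x) dx = 2πi · (-sqrt(43)*I/86) = sqrt(43)*pi/43

Final answer: sqrt(43)*pi/43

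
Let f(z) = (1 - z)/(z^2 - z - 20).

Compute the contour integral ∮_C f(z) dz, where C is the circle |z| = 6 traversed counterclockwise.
By the residue theorem, ∮_C f(z) dz = 2πi · (sum of the residues of f at the poles inside |z| = 6).

The denominator factors as (z - 5)*(z + 4), so the singularities of f are simple poles at z = 5, z = -4.
  |5|² = 25 < 36 = 6², so this pole is inside the contour.
  |-4|² = 16 < 36 = 6², so this pole is inside the contour.

With P(z) = 1 - z and Q(z) = z^2 - z - 20, each pole is simple, so Res(f, z₀) = P(z₀)/Q'(z₀) with Q'(z) = 2*z - 1.
  Res(f, 5) = P(5)/Q'(5) = (-4)/(9) = -4/9
  Res(f, -4) = P(-4)/Q'(-4) = (5)/(-9) = -5/9

Sum of residues inside C: -1
∮_C f(z) dz = 2πi · (-1) = -2*I*pi

Final answer: -2*I*pi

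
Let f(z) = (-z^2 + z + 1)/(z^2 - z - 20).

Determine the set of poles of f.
The singularities of f are the zeros of the denominator. Factoring,
  z^2 - z - 20 = (z + 4)*(z - 5)
so the candidates are z = -4, z = 5.

Check the numerator P(z) = -z^2 + z + 1 at each one:
  P(-4) = -19 ≠ 0, so z = -4 is a (simple) pole.
  P(5) = -19 ≠ 0, so z = 5 is a (simple) pole.

Poles of f: {-4, 5}

Final answer: {-4, 5}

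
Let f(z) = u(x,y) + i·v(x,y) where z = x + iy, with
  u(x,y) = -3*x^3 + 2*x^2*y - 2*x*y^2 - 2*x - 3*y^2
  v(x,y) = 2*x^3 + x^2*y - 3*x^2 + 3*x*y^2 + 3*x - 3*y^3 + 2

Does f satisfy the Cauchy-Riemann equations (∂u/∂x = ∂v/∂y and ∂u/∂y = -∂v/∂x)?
∂u/∂x = -9*x^2 + 4*x*y - 2*y^2 - 2
∂v/∂y = x^2 + 6*x*y - 9*y^2
∂u/∂y = 2*x^2 - 4*x*y - 6*y
∂v/∂x = 6*x^2 + 2*x*y - 6*x + 3*y^2 + 3
∂u/∂x ≠ ∂v/∂y and ∂u/∂y ≠ -∂v/∂x; the Cauchy-Riemann equations are not satisfied, so f is not analytic.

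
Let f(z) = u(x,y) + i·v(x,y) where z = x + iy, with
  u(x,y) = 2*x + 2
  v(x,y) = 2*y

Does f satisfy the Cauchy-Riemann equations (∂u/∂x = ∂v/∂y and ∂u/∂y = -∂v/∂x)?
∂u/∂x = 2
∂v/∂y = 2
∂u/∂y = 0
∂v/∂x = 0
∂u/∂x = ∂v/∂y and ∂u/∂y = -∂v/∂x hold identically; f is analytic.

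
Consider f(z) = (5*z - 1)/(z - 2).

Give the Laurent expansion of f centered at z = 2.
Put w = z - (2), i.e. z = w + 2. The denominator is w, so it suffices to rewrite the numerator in powers of w.

P(z) = 5*z - 1
P(w + 2) = 9 + 5*w

Dividing each term by w:
  f = 9/w + 5

Substituting back w = z - 2:
  f(z) = 9/(z - 2) + 5

The series is finite because the numerator is a polynomial; the negative powers form the principal part, and the coefficient of 1/(z - 2) gives Res(f, 2) = 9.

Final answer: 9/(z - 2) + 5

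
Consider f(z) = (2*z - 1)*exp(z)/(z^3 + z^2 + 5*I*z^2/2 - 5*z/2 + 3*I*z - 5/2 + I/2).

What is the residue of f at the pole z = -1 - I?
Write f(z) = P(z)/Q(z) with P(z) = (2*z - 1)*exp(z) and Q(z) = z^3 + z^2 + 5*I*z^2/2 - 5*z/2 + 3*I*z - 5/2 + I/2.
The denominator factors as Q(z) = (z - 1 + 3*I/2)*(z + 1 + I)*(z + 1), so z = -1 - I is a simple zero of Q and P is analytic there; z = -1 - I is therefore a simple pole and
  Res(f, z₀) = P(z₀)/Q'(z₀).

Q'(z) = 3*z^2 + 2*z + 5*I*z - 5/2 + 3*I, so Q'(-1 - I) = 1/2 + 2*I.
P(-1 - I) = (-3 - 2*I)*exp(-1 - I).

Res(f, -1 - I) = ((-3 - 2*I)*exp(-1 - I))/(1/2 + 2*I) = (-22/17 + 20*I/17)*exp(-1 - I)

Final answer: (-22/17 + 20*I/17)*exp(-1 - I)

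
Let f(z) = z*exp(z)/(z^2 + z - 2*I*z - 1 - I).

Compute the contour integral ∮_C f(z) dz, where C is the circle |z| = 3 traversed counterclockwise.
-2*pi*exp(I) + pi*(2 + 2*I)*exp(-1 + I)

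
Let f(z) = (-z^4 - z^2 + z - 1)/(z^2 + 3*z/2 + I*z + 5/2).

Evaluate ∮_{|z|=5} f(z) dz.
By the residue theorem, ∮_C f(z) dz = 2πi · (sum of the residues of f at the poles inside |z| = 5).

The denominator factors as (z + 1 + 2*I)*(z + 1/2 - I), so the singularities of f are simple poles at z = -1 - 2*I, z = -1/2 + I.
  |-1 - 2*I|² = 5 < 25 = 5², so this pole is inside the contour.
  |-1/2 + I|² = 5/4 < 25 = 5², so this pole is inside the contour.

With P(z) = -z^4 - z^2 + z - 1 and Q(z) = z^2 + 3*z/2 + I*z + 5/2, each pole is simple, so Res(f, z₀) = P(z₀)/Q'(z₀) with Q'(z) = 2*z + 3/2 + I.
  Res(f, -1 - 2*I) = P(-1 - 2*I)/Q'(-1 - 2*I) = (8 + 18*I)/(-1/2 - 3*I) = -232/37 + 60*I/37
  Res(f, -1/2 + I) = P(-1/2 + I)/Q'(-1/2 + I) = (-5/16 + I/2)/(1/2 + 3*I) = 43/296 + 19*I/148

Sum of residues inside C: -49/8 + 7*I/4
∮_C f(z) dz = 2πi · (-49/8 + 7*I/4) = pi*(-7/2 - 49*I/4)

Final answer: pi*(-7/2 - 49*I/4)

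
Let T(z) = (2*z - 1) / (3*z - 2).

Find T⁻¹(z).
Set w = T(z) = (2*z - 1) / (3*z - 2) and solve for z:
  w*(3*z - 2) = 2*z - 1
  -2*w + z*(3*w - 2) + 1 = 0
  z*(3*w - 2) = 2*w - 1
  z = (1 - 2*w)/(2 - 3*w)
Renaming the variable, T⁻¹(z) = (-2*z + 1)/(-3*z + 2) = (2*z - 1)/(3*z - 2).
(Check: ad - bc = -1 ≠ 0, so T is invertible.)

Final answer: (2*z - 1)/(3*z - 2)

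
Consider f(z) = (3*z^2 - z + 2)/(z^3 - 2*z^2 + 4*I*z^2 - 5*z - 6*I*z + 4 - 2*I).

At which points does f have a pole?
The singularities of f are the zeros of the denominator. Factoring,
  z^3 - 2*z^2 + 4*I*z^2 - 5*z - 6*I*z + 4 - 2*I = (z + I)*(z + 2*I)*(z - 2 + I)
so the candidates are z = -I, z = -2*I, z = 2 - I.

Check the numerator P(z) = 3*z^2 - z + 2 at each one:
  P(-I) = -1 + I ≠ 0, so z = -I is a (simple) pole.
  P(-2*I) = -10 + 2*I ≠ 0, so z = -2*I is a (simple) pole.
  P(2 - I) = 9 - 11*I ≠ 0, so z = 2 - I is a (simple) pole.

Poles of f: {-2*I, -I, 2 - I}

Final answer: {-2*I, -I, 2 - I}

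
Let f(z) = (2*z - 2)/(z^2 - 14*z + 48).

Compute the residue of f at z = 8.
Write f(z) = P(z)/Q(z) with P(z) = 2*z - 2 and Q(z) = z^2 - 14*z + 48.
The denominator factors as Q(z) = (z - 6)*(z - 8), so z = 8 is a simple zero of Q and P is analytic there; z = 8 is therefore a simple pole and
  Res(f, z₀) = P(z₀)/Q'(z₀).

Q'(z) = 2*z - 14, so Q'(8) = 2.
P(8) = 14.

Res(f, 8) = (14)/(2) = 7

Final answer: 7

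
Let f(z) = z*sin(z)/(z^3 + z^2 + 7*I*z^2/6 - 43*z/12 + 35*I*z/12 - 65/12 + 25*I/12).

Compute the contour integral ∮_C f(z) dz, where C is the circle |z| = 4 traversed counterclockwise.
By the residue theorem, ∮_C f(z) dz = 2πi · (sum of the residues of f at the poles inside |z| = 4).

The denominator factors as (z + 3/2 + 2*I/3)*(z - 2 + I)*(z + 3/2 - I/2), so the singularities of f are simple poles at z = -3/2 - 2*I/3, z = 2 - I, z = -3/2 + I/2.
  |-3/2 - 2*I/3|² = 97/36 < 16 = 4², so this pole is inside the contour.
  |2 - I|² = 5 < 16 = 4², so this pole is inside the contour.
  |-3/2 + I/2|² = 5/2 < 16 = 4², so this pole is inside the contour.

With P(z) = z*sin(z) and Q(z) = z^3 + z^2 + 7*I*z^2/6 - 43*z/12 + 35*I*z/12 - 65/12 + 25*I/12, each pole is simple, so Res(f, z₀) = P(z₀)/Q'(z₀) with Q'(z) = 3*z^2 + 2*z + 7*I*z/3 - 43/12 + 35*I/12.
  Res(f, -3/2 - 2*I/3) = P(-3/2 - 2*I/3)/Q'(-3/2 - 2*I/3) = ((3/2 + 2*I/3)*sin(3/2 + 2*I/3))/(7/18 + 49*I/12) = (612/3115 - 1086*I/3115)*sin(3/2 + 2*I/3)
  Res(f, 2 - I) = P(2 - I)/Q'(2 - I) = ((2 - I)*sin(2 - I))/(47/4 - 77*I/12) = (2154/12905 + 78*I/12905)*sin(2 - I)
  Res(f, -3/2 + I/2) = P(-3/2 + I/2)/Q'(-3/2 + I/2) = ((3/2 - I/2)*sin(3/2 - I/2))/(-7/4 - 49*I/12) = (-6/203 + 72*I/203)*sin(3/2 - I/2)

Sum of residues inside C: (612/3115 - 1086*I/3115)*sin(3/2 + 2*I/3) + (2154/12905 + 78*I/12905)*sin(2 - I) + (-6/203 + 72*I/203)*sin(3/2 - I/2)
∮_C f(z) dz = 2πi · ((612/3115 - 1086*I/3115)*sin(3/2 + 2*I/3) + (2154/12905 + 78*I/12905)*sin(2 - I) + (-6/203 + 72*I/203)*sin(3/2 - I/2)) = pi*(-144/203 - 12*I/203)*sin(3/2 - I/2) + pi*(-156/12905 + 4308*I/12905)*sin(2 - I) + pi*(2172/3115 + 1224*I/3115)*sin(3/2 + 2*I/3)

Final answer: pi*(-144/203 - 12*I/203)*sin(3/2 - I/2) + pi*(-156/12905 + 4308*I/12905)*sin(2 - I) + pi*(2172/3115 + 1224*I/3115)*sin(3/2 + 2*I/3)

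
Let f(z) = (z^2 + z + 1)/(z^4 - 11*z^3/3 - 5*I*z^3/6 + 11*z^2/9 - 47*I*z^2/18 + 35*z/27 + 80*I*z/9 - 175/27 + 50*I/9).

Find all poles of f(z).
The singularities of f are the zeros of the denominator. Factoring,
  z^4 - 11*z^3/3 - 5*I*z^3/6 + 11*z^2/9 - 47*I*z^2/18 + 35*z/27 + 80*I*z/9 - 175/27 + 50*I/9 = (z - 3 - 2*I/3)*(z + 1/3 + I)*(z + 1 + I/3)*(z - 2 - 3*I/2)
so the candidates are z = 3 + 2*I/3, z = -1/3 - I, z = -1 - I/3, z = 2 + 3*I/2.

Check the numerator P(z) = z^2 + z + 1 at each one:
  P(3 + 2*I/3) = 113/9 + 14*I/3 ≠ 0, so z = 3 + 2*I/3 is a (simple) pole.
  P(-1/3 - I) = -2/9 - I/3 ≠ 0, so z = -1/3 - I is a (simple) pole.
  P(-1 - I/3) = 8/9 + I/3 ≠ 0, so z = -1 - I/3 is a (simple) pole.
  P(2 + 3*I/2) = 19/4 + 15*I/2 ≠ 0, so z = 2 + 3*I/2 is a (simple) pole.

Poles of f: {-1 - I/3, -1/3 - I, 2 + 3*I/2, 3 + 2*I/3}

Final answer: {-1 - I/3, -1/3 - I, 2 + 3*I/2, 3 + 2*I/3}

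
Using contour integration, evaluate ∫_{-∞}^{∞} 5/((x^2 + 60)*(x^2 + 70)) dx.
Let f(z) = 5/((z^2 + 60)*(z^2 + 70)). The denominator has no real zeros and deg Q - deg P = 4 ≥ 2, so the integral of f over the upper semicircle |z| = R tends to 0 as R → ∞. Closing the contour in the upper half-plane,
  ∫_{-∞}^{∞} f(x) dx = 2πi · Σ Res(f, z_k)  over the poles with Im z_k > 0.

Zeros of the denominator: z^2 + 70 = 0 gives z = ±sqrt(70)*I; z^2 + 60 = 0 gives z = ±2*sqrt(15)*I.
Upper half-plane: z = 2*sqrt(15)*I, z = sqrt(70)*I (simple).

Each pole is a simple zero of Q(z) = z^4 + 130*z^2 + 4200, so Res(f, z₀) = P(z₀)/Q'(z₀) with P(z) = 5, Q'(z) = 4*z^3 + 260*z:
  Res(f, 2*sqrt(15)*I) = (5)/(40*sqrt(15)*I) = -sqrt(15)*I/120
  Res(f, sqrt(70)*I) = (5)/(-20*sqrt(70)*I) = sqrt(70)*I/280

Sum of residues: I*(-sqrt(15)/120 + sqrt(70)/280)
∫_{-∞}^{∞} f(x) dx = 2πi · (I*(-sqrt(15)/120 + sqrt(70)/280)) = pi*(-3*sqrt(70) + 7*sqrt(15))/420

Final answer: pi*(-3*sqrt(70) + 7*sqrt(15))/420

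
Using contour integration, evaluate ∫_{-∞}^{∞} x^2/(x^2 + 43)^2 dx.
sqrt(43)*pi/86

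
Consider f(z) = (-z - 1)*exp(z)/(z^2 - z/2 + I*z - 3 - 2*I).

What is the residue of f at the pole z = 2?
(-42/53 + 12*I/53)*exp(2)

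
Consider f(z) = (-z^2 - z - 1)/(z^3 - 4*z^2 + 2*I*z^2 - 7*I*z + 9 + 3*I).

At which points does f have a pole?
The singularities of f are the zeros of the denominator. Factoring,
  z^3 - 4*z^2 + 2*I*z^2 - 7*I*z + 9 + 3*I = (z - 2 + I)*(z + 1 + I)*(z - 3)
so the candidates are z = 2 - I, z = -1 - I, z = 3.

Check the numerator P(z) = -z^2 - z - 1 at each one:
  P(2 - I) = -6 + 5*I ≠ 0, so z = 2 - I is a (simple) pole.
  P(-1 - I) = -I ≠ 0, so z = -1 - I is a (simple) pole.
  P(3) = -13 ≠ 0, so z = 3 is a (simple) pole.

Poles of f: {-1 - I, 2 - I, 3}

Final answer: {-1 - I, 2 - I, 3}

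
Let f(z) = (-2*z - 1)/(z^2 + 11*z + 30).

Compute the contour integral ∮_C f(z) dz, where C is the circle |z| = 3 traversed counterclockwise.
By the residue theorem, ∮_C f(z) dz = 2πi · (sum of the residues of f at the poles inside |z| = 3).

The denominator factors as (z + 6)*(z + 5), so the singularities of f are simple poles at z = -6, z = -5.
  |-6|² = 36 > 9 = 3², so this pole is outside the contour.
  |-5|² = 25 > 9 = 3², so this pole is outside the contour.

No pole lies inside the contour, so f is analytic on and inside C and the integral is 0 (Cauchy's theorem).

Final answer: 0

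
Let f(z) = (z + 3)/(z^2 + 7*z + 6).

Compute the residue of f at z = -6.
Write f(z) = P(z)/Q(z) with P(z) = z + 3 and Q(z) = z^2 + 7*z + 6.
The denominator factors as Q(z) = (z + 6)*(z + 1), so z = -6 is a simple zero of Q and P is analytic there; z = -6 is therefore a simple pole and
  Res(f, z₀) = P(z₀)/Q'(z₀).

Q'(z) = 2*z + 7, so Q'(-6) = -5.
P(-6) = -3.

Res(f, -6) = (-3)/(-5) = 3/5

Final answer: 3/5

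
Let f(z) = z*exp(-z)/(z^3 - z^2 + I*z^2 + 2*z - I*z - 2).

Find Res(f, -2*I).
Write f(z) = P(z)/Q(z) with P(z) = z*exp(-z) and Q(z) = z^3 - z^2 + I*z^2 + 2*z - I*z - 2.
The denominator factors as Q(z) = (z - 1)*(z - I)*(z + 2*I), so z = -2*I is a simple zero of Q and P is analytic there; z = -2*I is therefore a simple pole and
  Res(f, z₀) = P(z₀)/Q'(z₀).

Q'(z) = 3*z^2 - 2*z + 2*I*z + 2 - I, so Q'(-2*I) = -6 + 3*I.
P(-2*I) = -2*I*exp(2*I).

Res(f, -2*I) = (-2*I*exp(2*I))/(-6 + 3*I) = (-2/15 + 4*I/15)*exp(2*I)

Final answer: (-2/15 + 4*I/15)*exp(2*I)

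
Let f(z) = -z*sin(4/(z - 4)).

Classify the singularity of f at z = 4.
Let u = z - 4. Then
  sin(4/u) = Σ_{k≥0} (-1)^k (4)^(2k+1)/((2k+1)!·u^(2k+1)) = 4/u - 32/(3*u^3) + 128/(15*u^5) + ...
which has infinitely many negative powers of u, so sin(4/(z - 4)) has an essential singularity at z = 4.
The extra factor z is a nonzero polynomial; if the product had at most a pole at z = 4, dividing by that polynomial would leave sin(4/(z - 4)) with at most a pole too — contradiction. (Equivalently, the product's Laurent series still has infinitely many negative powers.)
So the singularity is essential.

Final answer: essential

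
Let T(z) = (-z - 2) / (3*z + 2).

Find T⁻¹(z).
Set w = T(z) = (-z - 2) / (3*z + 2) and solve for z:
  w*(3*z + 2) = -z - 2
  2*w + z*(3*w + 1) + 2 = 0
  z*(3*w + 1) = -2*w - 2
  z = (2*w + 2)/(-3*w - 1)
Renaming the variable, T⁻¹(z) = (2*z + 2)/(-3*z - 1) = (-2*z - 2)/(3*z + 1).
(Check: ad - bc = 4 ≠ 0, so T is invertible.)

Final answer: (-2*z - 2)/(3*z + 1)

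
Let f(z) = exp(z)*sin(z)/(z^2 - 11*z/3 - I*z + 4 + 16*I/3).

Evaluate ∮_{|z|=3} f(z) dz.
By the residue theorem, ∮_C f(z) dz = 2πi · (sum of the residues of f at the poles inside |z| = 3).

The denominator factors as (z - 3 + I)*(z - 2/3 - 2*I), so the singularities of f are simple poles at z = 3 - I, z = 2/3 + 2*I.
  |3 - I|² = 10 > 9 = 3², so this pole is outside the contour.
  |2/3 + 2*I|² = 40/9 < 9 = 3², so this pole is inside the contour.

With P(z) = exp(z)*sin(z) and Q(z) = z^2 - 11*z/3 - I*z + 4 + 16*I/3, each pole is simple, so Res(f, z₀) = P(z₀)/Q'(z₀) with Q'(z) = 2*z - 11/3 - I.
  Res(f, 2/3 + 2*I) = P(2/3 + 2*I)/Q'(2/3 + 2*I) = (exp(2/3 + 2*I)*sin(2/3 + 2*I))/(-7/3 + 3*I) = (-21/130 - 27*I/130)*exp(2/3 + 2*I)*sin(2/3 + 2*I)

∮_C f(z) dz = 2πi · ((-21/130 - 27*I/130)*exp(2/3 + 2*I)*sin(2/3 + 2*I)) = pi*(27/65 - 21*I/65)*exp(2/3 + 2*I)*sin(2/3 + 2*I)

Final answer: pi*(27/65 - 21*I/65)*exp(2/3 + 2*I)*sin(2/3 + 2*I)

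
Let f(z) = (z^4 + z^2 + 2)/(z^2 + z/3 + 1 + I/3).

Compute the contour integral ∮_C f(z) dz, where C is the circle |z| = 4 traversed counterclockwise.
By the residue theorem, ∮_C f(z) dz = 2πi · (sum of the residues of f at the poles inside |z| = 4).

The denominator factors as (z + I)*(z + 1/3 - I), so the singularities of f are simple poles at z = -I, z = -1/3 + I.
  |-I|² = 1 < 16 = 4², so this pole is inside the contour.
  |-1/3 + I|² = 10/9 < 16 = 4², so this pole is inside the contour.

With P(z) = z^4 + z^2 + 2 and Q(z) = z^2 + z/3 + 1 + I/3, each pole is simple, so Res(f, z₀) = P(z₀)/Q'(z₀) with Q'(z) = 2*z + 1/3.
  Res(f, -I) = P(-I)/Q'(-I) = (2)/(1/3 - 2*I) = 6/37 + 36*I/37
  Res(f, -1/3 + I) = P(-1/3 + I)/Q'(-1/3 + I) = (118/81 + 14*I/27)/(-1/3 + 2*I) = 134/999 - 250*I/333

Sum of residues inside C: 8/27 + 2*I/9
∮_C f(z) dz = 2πi · (8/27 + 2*I/9) = pi*(-4/9 + 16*I/27)

Final answer: pi*(-4/9 + 16*I/27)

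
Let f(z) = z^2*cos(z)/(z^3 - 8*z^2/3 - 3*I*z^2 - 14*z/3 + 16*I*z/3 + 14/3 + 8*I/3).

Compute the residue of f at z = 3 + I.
Write f(z) = P(z)/Q(z) with P(z) = z^2*cos(z) and Q(z) = z^3 - 8*z^2/3 - 3*I*z^2 - 14*z/3 + 16*I*z/3 + 14/3 + 8*I/3.
The denominator factors as Q(z) = (z - 2/3 - I)*(z + 1 - I)*(z - 3 - I), so z = 3 + I is a simple zero of Q and P is analytic there; z = 3 + I is therefore a simple pole and
  Res(f, z₀) = P(z₀)/Q'(z₀).

Q'(z) = 3*z^2 - 16*z/3 - 6*I*z - 14/3 + 16*I/3, so Q'(3 + I) = 28/3.
P(3 + I) = (8 + 6*I)*cos(3 + I).

Res(f, 3 + I) = ((8 + 6*I)*cos(3 + I))/(28/3) = (6/7 + 9*I/14)*cos(3 + I)

Final answer: (6/7 + 9*I/14)*cos(3 + I)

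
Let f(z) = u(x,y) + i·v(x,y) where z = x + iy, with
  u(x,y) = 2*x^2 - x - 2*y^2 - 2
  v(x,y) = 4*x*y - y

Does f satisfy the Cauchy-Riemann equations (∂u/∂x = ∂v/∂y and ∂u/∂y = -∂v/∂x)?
∂u/∂x = 4*x - 1
∂v/∂y = 4*x - 1
∂u/∂y = -4*y
∂v/∂x = 4*y
∂u/∂x = ∂v/∂y and ∂u/∂y = -∂v/∂x hold identically; f is analytic.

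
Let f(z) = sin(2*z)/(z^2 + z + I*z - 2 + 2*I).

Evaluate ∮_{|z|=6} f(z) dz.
By the residue theorem, ∮_C f(z) dz = 2πi · (sum of the residues of f at the poles inside |z| = 6).

The denominator factors as (z + 2)*(z - 1 + I), so the singularities of f are simple poles at z = -2, z = 1 - I.
  |-2|² = 4 < 36 = 6², so this pole is inside the contour.
  |1 - I|² = 2 < 36 = 6², so this pole is inside the contour.

With P(z) = sin(2*z) and Q(z) = z^2 + z + I*z - 2 + 2*I, each pole is simple, so Res(f, z₀) = P(z₀)/Q'(z₀) with Q'(z) = 2*z + 1 + I.
  Res(f, -2) = P(-2)/Q'(-2) = (-sin(4))/(-3 + I) = (3/10 + I/10)*sin(4)
  Res(f, 1 - I) = P(1 - I)/Q'(1 - I) = (sin(2 - 2*I))/(3 - I) = (3/10 + I/10)*sin(2 - 2*I)

Sum of residues inside C: (3/10 + I/10)*sin(4) + (3/10 + I/10)*sin(2 - 2*I)
∮_C f(z) dz = 2πi · ((3/10 + I/10)*sin(4) + (3/10 + I/10)*sin(2 - 2*I)) = pi*(-1/5 + 3*I/5)*sin(4) + pi*(-1/5 + 3*I/5)*sin(2 - 2*I)

Final answer: pi*(-1/5 + 3*I/5)*sin(4) + pi*(-1/5 + 3*I/5)*sin(2 - 2*I)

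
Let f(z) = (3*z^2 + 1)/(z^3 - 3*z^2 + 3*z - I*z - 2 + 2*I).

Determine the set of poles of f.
{-I, 1 + I, 2}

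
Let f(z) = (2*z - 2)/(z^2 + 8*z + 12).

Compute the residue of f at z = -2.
-3/2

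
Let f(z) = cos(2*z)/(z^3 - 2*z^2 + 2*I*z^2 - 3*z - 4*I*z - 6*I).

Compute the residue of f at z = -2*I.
(-7/65 - 4*I/65)*cosh(4)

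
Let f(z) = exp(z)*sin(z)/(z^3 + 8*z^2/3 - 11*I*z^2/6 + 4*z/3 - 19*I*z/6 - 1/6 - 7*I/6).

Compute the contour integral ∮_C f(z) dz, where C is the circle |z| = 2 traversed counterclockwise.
By the residue theorem, ∮_C f(z) dz = 2πi · (sum of the residues of f at the poles inside |z| = 2).

The denominator factors as (z + 2/3 - I/3)*(z + 1 - I)*(z + 1 - I/2), so the singularities of f are simple poles at z = -2/3 + I/3, z = -1 + I, z = -1 + I/2.
  |-2/3 + I/3|² = 5/9 < 4 = 2², so this pole is inside the contour.
  |-1 + I|² = 2 < 4 = 2², so this pole is inside the contour.
  |-1 + I/2|² = 5/4 < 4 = 2², so this pole is inside the contour.

With P(z) = exp(z)*sin(z) and Q(z) = z^3 + 8*z^2/3 - 11*I*z^2/6 + 4*z/3 - 19*I*z/6 - 1/6 - 7*I/6, each pole is simple, so Res(f, z₀) = P(z₀)/Q'(z₀) with Q'(z) = 3*z^2 + 16*z/3 - 11*I*z/3 + 4/3 - 19*I/6.
  Res(f, -2/3 + I/3) = P(-2/3 + I/3)/Q'(-2/3 + I/3) = (-exp(-2/3 + I/3)*sin(2/3 - I/3))/(-5*I/18) = -18*I*exp(-2/3 + I/3)*sin(2/3 - I/3)/5
  Res(f, -1 + I) = P(-1 + I)/Q'(-1 + I) = (-exp(-1 + I)*sin(1 - I))/(-1/3 - I/6) = (12/5 - 6*I/5)*exp(-1 + I)*sin(1 - I)
  Res(f, -1 + I/2) = P(-1 + I/2)/Q'(-1 + I/2) = (-exp(-1 + I/2)*sin(1 - I/2))/(1/12 + I/6) = (-12/5 + 24*I/5)*exp(-1 + I/2)*sin(1 - I/2)

Sum of residues inside C: -18*I*exp(-2/3 + I/3)*sin(2/3 - I/3)/5 + (12/5 - 6*I/5)*exp(-1 + I)*sin(1 - I) + (-12/5 + 24*I/5)*exp(-1 + I/2)*sin(1 - I/2)
∮_C f(z) dz = 2πi · (-18*I*exp(-2/3 + I/3)*sin(2/3 - I/3)/5 + (12/5 - 6*I/5)*exp(-1 + I)*sin(1 - I) + (-12/5 + 24*I/5)*exp(-1 + I/2)*sin(1 - I/2)) = pi*(-48/5 - 24*I/5)*exp(-1 + I/2)*sin(1 - I/2) + 36*pi*exp(-2/3 + I/3)*sin(2/3 - I/3)/5 + pi*(12/5 + 24*I/5)*exp(-1 + I)*sin(1 - I)

Final answer: pi*(-48/5 - 24*I/5)*exp(-1 + I/2)*sin(1 - I/2) + 36*pi*exp(-2/3 + I/3)*sin(2/3 - I/3)/5 + pi*(12/5 + 24*I/5)*exp(-1 + I)*sin(1 - I)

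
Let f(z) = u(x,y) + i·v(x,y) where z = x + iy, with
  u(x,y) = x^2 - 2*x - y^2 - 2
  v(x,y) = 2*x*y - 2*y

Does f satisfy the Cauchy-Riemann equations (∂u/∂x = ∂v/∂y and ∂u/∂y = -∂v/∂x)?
∂u/∂x = 2*x - 2
∂v/∂y = 2*x - 2
∂u/∂y = -2*y
∂v/∂x = 2*y
∂u/∂x = ∂v/∂y and ∂u/∂y = -∂v/∂x hold identically; f is analytic.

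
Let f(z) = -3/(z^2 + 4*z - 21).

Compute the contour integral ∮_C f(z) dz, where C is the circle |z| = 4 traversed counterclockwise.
By the residue theorem, ∮_C f(z) dz = 2πi · (sum of the residues of f at the poles inside |z| = 4).

The denominator factors as (z - 3)*(z + 7), so the singularities of f are simple poles at z = 3, z = -7.
  |3|² = 9 < 16 = 4², so this pole is inside the contour.
  |-7|² = 49 > 16 = 4², so this pole is outside the contour.

With P(z) = -3 and Q(z) = z^2 + 4*z - 21, each pole is simple, so Res(f, z₀) = P(z₀)/Q'(z₀) with Q'(z) = 2*z + 4.
  Res(f, 3) = P(3)/Q'(3) = (-3)/(10) = -3/10

∮_C f(z) dz = 2πi · (-3/10) = -3*I*pi/5

Final answer: -3*I*pi/5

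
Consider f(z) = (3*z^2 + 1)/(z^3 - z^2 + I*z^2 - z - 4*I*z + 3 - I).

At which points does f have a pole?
{-1 - I, -I, 2 + I}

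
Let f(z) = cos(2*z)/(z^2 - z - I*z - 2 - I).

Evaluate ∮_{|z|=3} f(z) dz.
pi*(1/5 + 3*I/5)*cos(4 + 2*I) + pi*(-1/5 - 3*I/5)*cos(2)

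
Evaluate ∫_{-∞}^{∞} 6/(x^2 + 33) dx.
2*sqrt(33)*pi/11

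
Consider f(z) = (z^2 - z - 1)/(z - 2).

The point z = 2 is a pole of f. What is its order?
Factor the denominator:
  z - 2 = (z - 2)

The numerator P(z) = z^2 - z - 1 has P(2) = 1 ≠ 0, so no factor of (z - 2) cancels.
Near z = 2 we can therefore write f(z) = g(z)/(z - 2) with g analytic at 2 and g(2) ≠ 0 (g is just the numerator).

Hence z = 2 is a pole of order 1.

Final answer: 1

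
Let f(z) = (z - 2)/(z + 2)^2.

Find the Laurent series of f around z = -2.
Put w = z - (-2), i.e. z = w - 2. The denominator is w^2, so it suffices to rewrite the numerator in powers of w.

P(z) = z - 2
P(w - 2) = -4 + w

Dividing each term by w^2:
  f = -4/w^2 + 1/w

Substituting back w = z + 2:
  f(z) = -4/(z + 2)^2 + 1/(z + 2)

The series is finite because the numerator is a polynomial; the negative powers form the principal part, and the coefficient of 1/(z + 2) gives Res(f, -2) = 1.

Final answer: -4/(z + 2)^2 + 1/(z + 2)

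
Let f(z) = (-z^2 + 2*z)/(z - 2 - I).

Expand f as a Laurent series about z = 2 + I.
Put w = z - (2 + I), i.e. z = w + 2 + I. The denominator is w, so it suffices to rewrite the numerator in powers of w.

P(z) = -z^2 + 2*z
P(w + 2 + I) = 1 - 2*I + (-2 - 2*I)*w - w^2

Dividing each term by w:
  f = (1 - 2*I)/w - 2 - 2*I - w

Substituting back w = z - 2 - I:
  f(z) = (1 - 2*I)/(z - 2 - I) - 2 - 2*I - (z - 2 - I)

The series is finite because the numerator is a polynomial; the negative powers form the principal part, and the coefficient of 1/(z - 2 - I) gives Res(f, 2 + I) = 1 - 2*I.

Final answer: (1 - 2*I)/(z - 2 - I) - 2 - 2*I - (z - 2 - I)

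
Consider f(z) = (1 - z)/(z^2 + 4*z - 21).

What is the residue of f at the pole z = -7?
-4/5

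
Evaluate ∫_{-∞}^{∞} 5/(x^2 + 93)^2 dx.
Let f(z) = 5/(z^2 + 93)^2. The denominator has no real zeros and deg Q - deg P = 4 ≥ 2, so the integral of f over the upper semicircle |z| = R tends to 0 as R → ∞. Closing the contour in the upper half-plane,
  ∫_{-∞}^{∞} f(x) dx = 2πi · Σ Res(f, z_k)  over the poles with Im z_k > 0.

Zeros of the denominator: z^2 + 93 = 0 gives z = ±sqrt(93)*I.
Upper half-plane: z = sqrt(93)*I (a pole of order 2).

Write f(z) = g(z)/(z - sqrt(93)*I)^2 with g(z) = 5/(z + sqrt(93)*I)^2. For a double pole, Res(f, z₀) = g'(z₀):
  g'(z) = -10/(z + sqrt(93)*I)^3
  Res(f, sqrt(93)*I) = g'(sqrt(93)*I) = -5*sqrt(93)*I/34596

∫_{-∞}^{∞} f(x) dx = 2πi · (-5*sqrt(93)*I/34596) = 5*sqrt(93)*pi/17298

Final answer: 5*sqrt(93)*pi/17298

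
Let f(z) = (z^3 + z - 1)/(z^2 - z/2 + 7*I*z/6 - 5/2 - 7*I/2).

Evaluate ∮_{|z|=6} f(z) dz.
By the residue theorem, ∮_C f(z) dz = 2πi · (sum of the residues of f at the poles inside |z| = 6).

The denominator factors as (z + 3/2 + 3*I/2)*(z - 2 - I/3), so the singularities of f are simple poles at z = -3/2 - 3*I/2, z = 2 + I/3.
  |-3/2 - 3*I/2|² = 9/2 < 36 = 6², so this pole is inside the contour.
  |2 + I/3|² = 37/9 < 36 = 6², so this pole is inside the contour.

With P(z) = z^3 + z - 1 and Q(z) = z^2 - z/2 + 7*I*z/6 - 5/2 - 7*I/2, each pole is simple, so Res(f, z₀) = P(z₀)/Q'(z₀) with Q'(z) = 2*z - 1/2 + 7*I/6.
  Res(f, -3/2 - 3*I/2) = P(-3/2 - 3*I/2)/Q'(-3/2 - 3*I/2) = (17/4 - 33*I/4)/(-7/2 - 11*I/6) = 9/562 + 660*I/281
  Res(f, 2 + I/3) = P(2 + I/3)/Q'(2 + I/3) = (25/3 + 116*I/27)/(7/2 + 11*I/6) = 6001/2529 - 13*I/843

Sum of residues inside C: 43/18 + 7*I/3
∮_C f(z) dz = 2πi · (43/18 + 7*I/3) = pi*(-14/3 + 43*I/9)

Final answer: pi*(-14/3 + 43*I/9)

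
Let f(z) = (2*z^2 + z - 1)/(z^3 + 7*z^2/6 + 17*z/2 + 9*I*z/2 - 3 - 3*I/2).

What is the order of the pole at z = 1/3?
Factor the denominator:
  z^3 + 7*z^2/6 + 17*z/2 + 9*I*z/2 - 3 - 3*I/2 = (z - 1/3)*(z + 3/2 - 3*I)*(z + 3*I)

The numerator P(z) = 2*z^2 + z - 1 has P(1/3) = -4/9 ≠ 0, so no factor of (z - 1/3) cancels.
Near z = 1/3 we can therefore write f(z) = g(z)/(z - 1/3) with g analytic at 1/3 and g(1/3) ≠ 0 (g is the numerator divided by the remaining denominator factors).

Hence z = 1/3 is a pole of order 1.

Final answer: 1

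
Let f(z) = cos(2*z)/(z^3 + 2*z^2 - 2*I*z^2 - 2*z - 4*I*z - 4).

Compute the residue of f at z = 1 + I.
Write f(z) = P(z)/Q(z) with P(z) = cos(2*z) and Q(z) = z^3 + 2*z^2 - 2*I*z^2 - 2*z - 4*I*z - 4.
The denominator factors as Q(z) = (z - 1 - I)*(z + 2)*(z + 1 - I), so z = 1 + I is a simple zero of Q and P is analytic there; z = 1 + I is therefore a simple pole and
  Res(f, z₀) = P(z₀)/Q'(z₀).

Q'(z) = 3*z^2 + 4*z - 4*I*z - 2 - 4*I, so Q'(1 + I) = 6 + 2*I.
P(1 + I) = cos(2 + 2*I).

Res(f, 1 + I) = (cos(2 + 2*I))/(6 + 2*I) = (3/20 - I/20)*cos(2 + 2*I)

Final answer: (3/20 - I/20)*cos(2 + 2*I)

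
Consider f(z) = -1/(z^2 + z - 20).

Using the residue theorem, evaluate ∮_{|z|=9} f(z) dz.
By the residue theorem, ∮_C f(z) dz = 2πi · (sum of the residues of f at the poles inside |z| = 9).

The denominator factors as (z - 4)*(z + 5), so the singularities of f are simple poles at z = 4, z = -5.
  |4|² = 16 < 81 = 9², so this pole is inside the contour.
  |-5|² = 25 < 81 = 9², so this pole is inside the contour.

With P(z) = -1 and Q(z) = z^2 + z - 20, each pole is simple, so Res(f, z₀) = P(z₀)/Q'(z₀) with Q'(z) = 2*z + 1.
  Res(f, 4) = P(4)/Q'(4) = (-1)/(9) = -1/9
  Res(f, -5) = P(-5)/Q'(-5) = (-1)/(-9) = 1/9

Sum of residues inside C: 0
∮_C f(z) dz = 2πi · (0) = 0

Final answer: 0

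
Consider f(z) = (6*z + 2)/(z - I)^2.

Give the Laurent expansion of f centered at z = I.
Put w = z - (I), i.e. z = w + I. The denominator is w^2, so it suffices to rewrite the numerator in powers of w.

P(z) = 6*z + 2
P(w + I) = 2 + 6*I + 6*w

Dividing each term by w^2:
  f = (2 + 6*I)/w^2 + 6/w

Substituting back w = z - I:
  f(z) = (2 + 6*I)/(z - I)^2 + 6/(z - I)

The series is finite because the numerator is a polynomial; the negative powers form the principal part, and the coefficient of 1/(z - I) gives Res(f, I) = 6.

Final answer: (2 + 6*I)/(z - I)^2 + 6/(z - I)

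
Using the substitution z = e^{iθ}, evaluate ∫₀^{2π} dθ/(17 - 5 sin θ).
Call the integral J. The integrand is 2π-periodic and we integrate over a full period, so shifting θ does not change the value (θ → θ + π/2 turns sin θ into cos θ; θ → θ + π flips the sign of the trig term). Hence
  J = ∫₀^{2π} dθ/(17 + 5 cos θ).
Put z = e^{iθ}: then cos θ = (z + 1/z)/2, dθ = dz/(iz), and z runs once counterclockwise around |z| = 1:
  J = ∮_{|z|=1} 1/(17 + 5*(z + 1/z)/2) · dz/(iz) = (2/i) ∮_{|z|=1} dz/(5*z^2 + 34*z + 5).
The roots of 5*z^2 + 34*z + 5 are z = (-17 ± sqrt(17^2 - 5^2))/5, with sqrt(264) = 2*sqrt(66); their product is 1, so only z₊ = -17/5 + 2*sqrt(66)/5 lies inside the unit circle (z₋ = -17/5 - 2*sqrt(66)/5 lies outside).
z₊ is a simple zero of q(z) = 5*z^2 + 34*z + 5, so Res(1/q, z₊) = 1/q'(z₊) with q'(z) = 10*z + 34; and q'(z₊) = 5*(z₊ - z₋) = 4*sqrt(66).
Therefore J = (2/i) · 2πi · 1/(4*sqrt(66)) = 2*pi/(2*sqrt(66)) = sqrt(66)*pi/66

Final answer: sqrt(66)*pi/66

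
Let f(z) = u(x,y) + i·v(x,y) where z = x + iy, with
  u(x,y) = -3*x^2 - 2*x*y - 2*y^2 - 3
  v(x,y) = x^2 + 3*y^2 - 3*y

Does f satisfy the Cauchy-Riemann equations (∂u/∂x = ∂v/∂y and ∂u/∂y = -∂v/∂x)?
∂u/∂x = -6*x - 2*y
∂v/∂y = 6*y - 3
∂u/∂y = -2*x - 4*y
∂v/∂x = 2*x
∂u/∂x ≠ ∂v/∂y and ∂u/∂y ≠ -∂v/∂x; the Cauchy-Riemann equations are not satisfied, so f is not analytic.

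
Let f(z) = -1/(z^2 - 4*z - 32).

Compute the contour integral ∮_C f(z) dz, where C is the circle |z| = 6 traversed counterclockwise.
I*pi/6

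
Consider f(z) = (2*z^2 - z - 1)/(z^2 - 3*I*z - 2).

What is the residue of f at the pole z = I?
1 - 3*I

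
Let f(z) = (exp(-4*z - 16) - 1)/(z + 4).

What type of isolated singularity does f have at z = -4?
Let u = z + 4. The exponent is -4*z - 16 = -4u, so
  f = (e^(-4u) - 1)/u = ((-4u) + (-4u)^2/2 + (-4u)^3/6 + ...)/u = -4 + (8)*u + (-32/3)*u^2 + ...
The Laurent expansion about u = 0 has no negative powers; equivalently lim_{z→-4} f(z) = -4 exists and is finite.
So the singularity is removable.

Final answer: removable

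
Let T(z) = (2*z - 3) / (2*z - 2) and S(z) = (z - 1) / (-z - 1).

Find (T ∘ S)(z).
(T ∘ S)(z) = T(S(z)) = ((2)*S(z) + (-3))/((2)*S(z) + (-2)). Multiply numerator and denominator by -z - 1:
  numerator:   (2)*(z - 1) + (-3)*(-z - 1) = 5*z + 1
  denominator: (2)*(z - 1) + (-2)*(-z - 1) = 4*z
(T ∘ S)(z) = (5*z + 1)/(4*z)

Final answer: (5*z + 1)/(4*z)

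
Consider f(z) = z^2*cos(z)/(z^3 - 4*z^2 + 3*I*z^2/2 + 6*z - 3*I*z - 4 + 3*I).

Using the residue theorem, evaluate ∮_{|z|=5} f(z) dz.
By the residue theorem, ∮_C f(z) dz = 2πi · (sum of the residues of f at the poles inside |z| = 5).

The denominator factors as (z - 1 - I)*(z - 2 + 3*I/2)*(z - 1 + I), so the singularities of f are simple poles at z = 1 + I, z = 2 - 3*I/2, z = 1 - I.
  |1 + I|² = 2 < 25 = 5², so this pole is inside the contour.
  |2 - 3*I/2|² = 25/4 < 25 = 5², so this pole is inside the contour.
  |1 - I|² = 2 < 25 = 5², so this pole is inside the contour.

With P(z) = z^2*cos(z) and Q(z) = z^3 - 4*z^2 + 3*I*z^2/2 + 6*z - 3*I*z - 4 + 3*I, each pole is simple, so Res(f, z₀) = P(z₀)/Q'(z₀) with Q'(z) = 3*z^2 - 8*z + 3*I*z + 6 - 3*I.
  Res(f, 1 + I) = P(1 + I)/Q'(1 + I) = (2*I*cos(1 + I))/(-5 - 2*I) = (-4/29 - 10*I/29)*cos(1 + I)
  Res(f, 2 - 3*I/2) = P(2 - 3*I/2)/Q'(2 - 3*I/2) = ((7/4 - 6*I)*cos(2 - 3*I/2))/(-1/4 - 3*I) = (281/145 + 108*I/145)*cos(2 - 3*I/2)
  Res(f, 1 - I) = P(1 - I)/Q'(1 - I) = (-2*I*cos(1 - I))/(1 + 2*I) = (-4/5 - 2*I/5)*cos(1 - I)

Sum of residues inside C: (-4/5 - 2*I/5)*cos(1 - I) + (-4/29 - 10*I/29)*cos(1 + I) + (281/145 + 108*I/145)*cos(2 - 3*I/2)
∮_C f(z) dz = 2πi · ((-4/5 - 2*I/5)*cos(1 - I) + (-4/29 - 10*I/29)*cos(1 + I) + (281/145 + 108*I/145)*cos(2 - 3*I/2)) = pi*(-216/145 + 562*I/145)*cos(2 - 3*I/2) + pi*(20/29 - 8*I/29)*cos(1 + I) + pi*(4/5 - 8*I/5)*cos(1 - I)

Final answer: pi*(-216/145 + 562*I/145)*cos(2 - 3*I/2) + pi*(20/29 - 8*I/29)*cos(1 + I) + pi*(4/5 - 8*I/5)*cos(1 - I)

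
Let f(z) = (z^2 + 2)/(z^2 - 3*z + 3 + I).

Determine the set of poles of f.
{1 + I, 2 - I}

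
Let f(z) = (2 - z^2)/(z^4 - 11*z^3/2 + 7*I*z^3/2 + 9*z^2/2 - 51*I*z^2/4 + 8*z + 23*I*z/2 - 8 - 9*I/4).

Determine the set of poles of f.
The singularities of f are the zeros of the denominator. Factoring,
  z^4 - 11*z^3/2 + 7*I*z^3/2 + 9*z^2/2 - 51*I*z^2/4 + 8*z + 23*I*z/2 - 8 - 9*I/4 = (z - 2 + I/2)*(z - 1)*(z - 3 + 2*I)*(z + 1/2 + I)
so the candidates are z = 2 - I/2, z = 1, z = 3 - 2*I, z = -1/2 - I.

Check the numerator P(z) = 2 - z^2 at each one:
  P(2 - I/2) = -7/4 + 2*I ≠ 0, so z = 2 - I/2 is a (simple) pole.
  P(1) = 1 ≠ 0, so z = 1 is a (simple) pole.
  P(3 - 2*I) = -3 + 12*I ≠ 0, so z = 3 - 2*I is a (simple) pole.
  P(-1/2 - I) = 11/4 - I ≠ 0, so z = -1/2 - I is a (simple) pole.

Poles of f: {-1/2 - I, 1, 2 - I/2, 3 - 2*I}

Final answer: {-1/2 - I, 1, 2 - I/2, 3 - 2*I}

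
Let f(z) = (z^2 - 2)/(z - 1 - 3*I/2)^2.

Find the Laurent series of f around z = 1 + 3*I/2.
(-13/4 + 3*I)/(z - 1 - 3*I/2)^2 + (2 + 3*I)/(z - 1 - 3*I/2) + 1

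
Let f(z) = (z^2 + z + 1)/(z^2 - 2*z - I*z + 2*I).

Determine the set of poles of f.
The singularities of f are the zeros of the denominator. Factoring,
  z^2 - 2*z - I*z + 2*I = (z - 2)*(z - I)
so the candidates are z = 2, z = I.

Check the numerator P(z) = z^2 + z + 1 at each one:
  P(2) = 7 ≠ 0, so z = 2 is a (simple) pole.
  P(I) = I ≠ 0, so z = I is a (simple) pole.

Poles of f: {I, 2}

Final answer: {I, 2}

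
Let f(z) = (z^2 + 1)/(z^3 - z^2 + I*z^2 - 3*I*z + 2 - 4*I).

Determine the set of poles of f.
The singularities of f are the zeros of the denominator. Factoring,
  z^3 - z^2 + I*z^2 - 3*I*z + 2 - 4*I = (z + 2*I)*(z - 2 - I)*(z + 1)
so the candidates are z = -2*I, z = 2 + I, z = -1.

Check the numerator P(z) = z^2 + 1 at each one:
  P(-2*I) = -3 ≠ 0, so z = -2*I is a (simple) pole.
  P(2 + I) = 4 + 4*I ≠ 0, so z = 2 + I is a (simple) pole.
  P(-1) = 2 ≠ 0, so z = -1 is a (simple) pole.

Poles of f: {-1, -2*I, 2 + I}

Final answer: {-1, -2*I, 2 + I}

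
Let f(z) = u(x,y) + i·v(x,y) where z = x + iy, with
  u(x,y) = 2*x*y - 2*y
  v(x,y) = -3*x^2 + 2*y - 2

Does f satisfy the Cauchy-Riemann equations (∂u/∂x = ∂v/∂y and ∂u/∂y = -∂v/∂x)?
∂u/∂x = 2*y
∂v/∂y = 2
∂u/∂y = 2*x - 2
∂v/∂x = -6*x
∂u/∂x ≠ ∂v/∂y and ∂u/∂y ≠ -∂v/∂x; the Cauchy-Riemann equations are not satisfied, so f is not analytic.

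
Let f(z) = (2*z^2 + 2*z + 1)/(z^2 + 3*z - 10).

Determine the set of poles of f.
The singularities of f are the zeros of the denominator. Factoring,
  z^2 + 3*z - 10 = (z + 5)*(z - 2)
so the candidates are z = -5, z = 2.

Check the numerator P(z) = 2*z^2 + 2*z + 1 at each one:
  P(-5) = 41 ≠ 0, so z = -5 is a (simple) pole.
  P(2) = 13 ≠ 0, so z = 2 is a (simple) pole.

Poles of f: {-5, 2}

Final answer: {-5, 2}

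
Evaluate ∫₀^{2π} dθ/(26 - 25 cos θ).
Call the integral J. The integrand is 2π-periodic and we integrate over a full period, so shifting θ does not change the value (θ → θ + π flips the sign of the trig term). Hence
  J = ∫₀^{2π} dθ/(26 + 25 cos θ).
Put z = e^{iθ}: then cos θ = (z + 1/z)/2, dθ = dz/(iz), and z runs once counterclockwise around |z| = 1:
  J = ∮_{|z|=1} 1/(26 + 25*(z + 1/z)/2) · dz/(iz) = (2/i) ∮_{|z|=1} dz/(25*z^2 + 52*z + 25).
The roots of 25*z^2 + 52*z + 25 are z = (-26 ± sqrt(26^2 - 25^2))/25, with sqrt(51) = sqrt(51); their product is 1, so only z₊ = -26/25 + sqrt(51)/25 lies inside the unit circle (z₋ = -26/25 - sqrt(51)/25 lies outside).
z₊ is a simple zero of q(z) = 25*z^2 + 52*z + 25, so Res(1/q, z₊) = 1/q'(z₊) with q'(z) = 50*z + 52; and q'(z₊) = 25*(z₊ - z₋) = 2*sqrt(51).
Therefore J = (2/i) · 2πi · 1/(2*sqrt(51)) = 2*pi/(sqrt(51)) = 2*sqrt(51)*pi/51

Final answer: 2*sqrt(51)*pi/51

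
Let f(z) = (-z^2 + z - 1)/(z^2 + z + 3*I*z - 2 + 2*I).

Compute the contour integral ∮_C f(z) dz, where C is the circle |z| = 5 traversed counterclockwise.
By the residue theorem, ∮_C f(z) dz = 2πi · (sum of the residues of f at the poles inside |z| = 5).

The denominator factors as (z + 1 + I)*(z + 2*I), so the singularities of f are simple poles at z = -1 - I, z = -2*I.
  |-1 - I|² = 2 < 25 = 5², so this pole is inside the contour.
  |-2*I|² = 4 < 25 = 5², so this pole is inside the contour.

With P(z) = -z^2 + z - 1 and Q(z) = z^2 + z + 3*I*z - 2 + 2*I, each pole is simple, so Res(f, z₀) = P(z₀)/Q'(z₀) with Q'(z) = 2*z + 1 + 3*I.
  Res(f, -1 - I) = P(-1 - I)/Q'(-1 - I) = (-2 - 3*I)/(-1 + I) = -1/2 + 5*I/2
  Res(f, -2*I) = P(-2*I)/Q'(-2*I) = (3 - 2*I)/(1 - I) = 5/2 + I/2

Sum of residues inside C: 2 + 3*I
∮_C f(z) dz = 2πi · (2 + 3*I) = pi*(-6 + 4*I)

Final answer: pi*(-6 + 4*I)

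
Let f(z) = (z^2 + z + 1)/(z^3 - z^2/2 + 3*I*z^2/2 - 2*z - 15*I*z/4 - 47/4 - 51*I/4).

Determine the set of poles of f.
The singularities of f are the zeros of the denominator. Factoring,
  z^3 - z^2/2 + 3*I*z^2/2 - 2*z - 15*I*z/4 - 47/4 - 51*I/4 = (z + 3/2 - I)*(z + 1 + 3*I)*(z - 3 - I/2)
so the candidates are z = -3/2 + I, z = -1 - 3*I, z = 3 + I/2.

Check the numerator P(z) = z^2 + z + 1 at each one:
  P(-3/2 + I) = 3/4 - 2*I ≠ 0, so z = -3/2 + I is a (simple) pole.
  P(-1 - 3*I) = -8 + 3*I ≠ 0, so z = -1 - 3*I is a (simple) pole.
  P(3 + I/2) = 51/4 + 7*I/2 ≠ 0, so z = 3 + I/2 is a (simple) pole.

Poles of f: {-3/2 + I, -1 - 3*I, 3 + I/2}

Final answer: {-3/2 + I, -1 - 3*I, 3 + I/2}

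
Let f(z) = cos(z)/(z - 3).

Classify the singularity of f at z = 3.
pole of order 1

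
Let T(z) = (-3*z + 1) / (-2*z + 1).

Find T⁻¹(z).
Set w = T(z) = (-3*z + 1) / (-2*z + 1) and solve for z:
  w*(-2*z + 1) = -3*z + 1
  w + z*(3 - 2*w) - 1 = 0
  z*(3 - 2*w) = 1 - w
  z = (w - 1)/(2*w - 3)
Renaming the variable, T⁻¹(z) = (z - 1)/(2*z - 3).
(Check: ad - bc = -1 ≠ 0, so T is invertible.)

Final answer: (z - 1)/(2*z - 3)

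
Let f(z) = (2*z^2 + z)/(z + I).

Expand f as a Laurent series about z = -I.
(-2 - I)/(z + I) + 1 - 4*I + 2*(z + I)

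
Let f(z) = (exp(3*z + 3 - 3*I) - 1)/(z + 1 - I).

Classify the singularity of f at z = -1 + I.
Let u = z + 1 - I. The exponent is 3*z + 3 - 3*I = 3u, so
  f = (e^(3u) - 1)/u = ((3u) + (3u)^2/2 + (3u)^3/6 + ...)/u = 3 + (9/2)*u + (9/2)*u^2 + ...
The Laurent expansion about u = 0 has no negative powers; equivalently lim_{z→-1 + I} f(z) = 3 exists and is finite.
So the singularity is removable.

Final answer: removable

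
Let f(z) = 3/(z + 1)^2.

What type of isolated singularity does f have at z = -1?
pole of order 2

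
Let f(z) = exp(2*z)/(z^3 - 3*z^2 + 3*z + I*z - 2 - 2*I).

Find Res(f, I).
Write f(z) = P(z)/Q(z) with P(z) = exp(2*z) and Q(z) = z^3 - 3*z^2 + 3*z + I*z - 2 - 2*I.
The denominator factors as Q(z) = (z - 2)*(z - I)*(z - 1 + I), so z = I is a simple zero of Q and P is analytic there; z = I is therefore a simple pole and
  Res(f, z₀) = P(z₀)/Q'(z₀).

Q'(z) = 3*z^2 - 6*z + 3 + I, so Q'(I) = -5*I.
P(I) = exp(2*I).

Res(f, I) = (exp(2*I))/(-5*I) = I*exp(2*I)/5

Final answer: I*exp(2*I)/5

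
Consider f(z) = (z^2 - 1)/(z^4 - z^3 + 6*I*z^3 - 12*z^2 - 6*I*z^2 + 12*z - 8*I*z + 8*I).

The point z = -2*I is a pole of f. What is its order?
Factor the denominator:
  z^4 - z^3 + 6*I*z^3 - 12*z^2 - 6*I*z^2 + 12*z - 8*I*z + 8*I = (z + 2*I)^3*(z - 1)

The numerator P(z) = z^2 - 1 has P(-2*I) = -5 ≠ 0, so no factor of (z + 2*I) cancels.
Near z = -2*I we can therefore write f(z) = g(z)/(z + 2*I)^3 with g analytic at -2*I and g(-2*I) ≠ 0 (g is the numerator divided by the remaining denominator factors).

Hence z = -2*I is a pole of order 3.

Final answer: 3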